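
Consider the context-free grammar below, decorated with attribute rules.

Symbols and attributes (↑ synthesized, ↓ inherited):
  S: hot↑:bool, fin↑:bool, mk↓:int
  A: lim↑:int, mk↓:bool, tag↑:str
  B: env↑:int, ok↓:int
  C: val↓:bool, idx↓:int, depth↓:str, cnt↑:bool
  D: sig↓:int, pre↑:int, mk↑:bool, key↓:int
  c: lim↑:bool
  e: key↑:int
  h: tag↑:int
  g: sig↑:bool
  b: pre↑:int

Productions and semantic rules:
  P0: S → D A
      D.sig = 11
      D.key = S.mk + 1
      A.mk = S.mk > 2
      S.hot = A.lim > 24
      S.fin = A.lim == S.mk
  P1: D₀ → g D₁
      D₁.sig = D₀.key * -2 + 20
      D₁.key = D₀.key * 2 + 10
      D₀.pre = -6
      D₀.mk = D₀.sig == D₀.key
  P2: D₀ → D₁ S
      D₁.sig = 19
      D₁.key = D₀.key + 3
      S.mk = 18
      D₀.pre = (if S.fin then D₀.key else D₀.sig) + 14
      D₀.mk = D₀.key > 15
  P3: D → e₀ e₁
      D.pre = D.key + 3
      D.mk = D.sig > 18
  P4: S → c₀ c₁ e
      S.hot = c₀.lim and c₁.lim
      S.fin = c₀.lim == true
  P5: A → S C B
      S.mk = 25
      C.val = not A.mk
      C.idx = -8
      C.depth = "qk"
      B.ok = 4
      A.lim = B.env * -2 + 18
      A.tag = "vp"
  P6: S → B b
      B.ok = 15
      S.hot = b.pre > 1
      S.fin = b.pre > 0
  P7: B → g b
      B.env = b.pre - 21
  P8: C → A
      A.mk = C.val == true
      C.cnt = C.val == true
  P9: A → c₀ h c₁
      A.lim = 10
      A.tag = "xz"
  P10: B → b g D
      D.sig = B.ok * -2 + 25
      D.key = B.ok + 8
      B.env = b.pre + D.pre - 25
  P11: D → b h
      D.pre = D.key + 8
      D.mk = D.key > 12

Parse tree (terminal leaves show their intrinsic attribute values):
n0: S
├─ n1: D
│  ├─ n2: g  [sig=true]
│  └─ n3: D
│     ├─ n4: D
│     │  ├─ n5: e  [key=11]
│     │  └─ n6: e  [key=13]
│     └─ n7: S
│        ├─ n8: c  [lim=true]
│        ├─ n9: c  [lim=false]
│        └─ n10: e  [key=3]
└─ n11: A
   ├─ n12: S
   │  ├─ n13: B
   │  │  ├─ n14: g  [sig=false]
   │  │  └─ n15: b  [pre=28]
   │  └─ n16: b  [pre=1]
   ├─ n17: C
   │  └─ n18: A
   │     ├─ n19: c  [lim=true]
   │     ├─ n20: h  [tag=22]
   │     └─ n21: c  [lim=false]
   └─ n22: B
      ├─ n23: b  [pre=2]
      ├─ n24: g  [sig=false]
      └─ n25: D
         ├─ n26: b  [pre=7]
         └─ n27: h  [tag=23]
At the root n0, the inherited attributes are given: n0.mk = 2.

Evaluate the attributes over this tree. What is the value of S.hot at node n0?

1. n0.mk = 2  [given at root]
2. n1.sig = 11  [11]
3. n1.key = 3  [S.mk + 1]
4. n2.sig = true  [terminal]
5. n3.sig = 14  [D₀.key * -2 + 20]
6. n3.key = 16  [D₀.key * 2 + 10]
7. n4.sig = 19  [19]
8. n4.key = 19  [D₀.key + 3]
9. n5.key = 11  [terminal]
10. n6.key = 13  [terminal]
11. n4.pre = 22  [D.key + 3]
12. n4.mk = true  [D.sig > 18]
13. n7.mk = 18  [18]
14. n8.lim = true  [terminal]
15. n9.lim = false  [terminal]
16. n10.key = 3  [terminal]
17. n7.hot = false  [c₀.lim and c₁.lim]
18. n7.fin = true  [c₀.lim == true]
19. n3.pre = 30  [(if S.fin then D₀.key else D₀.sig) + 14]
20. n3.mk = true  [D₀.key > 15]
21. n1.pre = -6  [-6]
22. n1.mk = false  [D₀.sig == D₀.key]
23. n11.mk = false  [S.mk > 2]
24. n12.mk = 25  [25]
25. n13.ok = 15  [15]
26. n14.sig = false  [terminal]
27. n15.pre = 28  [terminal]
28. n13.env = 7  [b.pre - 21]
29. n16.pre = 1  [terminal]
30. n12.hot = false  [b.pre > 1]
31. n12.fin = true  [b.pre > 0]
32. n17.val = true  [not A.mk]
33. n17.idx = -8  [-8]
34. n17.depth = "qk"  ["qk"]
35. n18.mk = true  [C.val == true]
36. n19.lim = true  [terminal]
37. n20.tag = 22  [terminal]
38. n21.lim = false  [terminal]
39. n18.lim = 10  [10]
40. n18.tag = "xz"  ["xz"]
41. n17.cnt = true  [C.val == true]
42. n22.ok = 4  [4]
43. n23.pre = 2  [terminal]
44. n24.sig = false  [terminal]
45. n25.sig = 17  [B.ok * -2 + 25]
46. n25.key = 12  [B.ok + 8]
47. n26.pre = 7  [terminal]
48. n27.tag = 23  [terminal]
49. n25.pre = 20  [D.key + 8]
50. n25.mk = false  [D.key > 12]
51. n22.env = -3  [b.pre + D.pre - 25]
52. n11.lim = 24  [B.env * -2 + 18]
53. n11.tag = "vp"  ["vp"]
54. n0.hot = false  [A.lim > 24]
55. n0.fin = false  [A.lim == S.mk]

false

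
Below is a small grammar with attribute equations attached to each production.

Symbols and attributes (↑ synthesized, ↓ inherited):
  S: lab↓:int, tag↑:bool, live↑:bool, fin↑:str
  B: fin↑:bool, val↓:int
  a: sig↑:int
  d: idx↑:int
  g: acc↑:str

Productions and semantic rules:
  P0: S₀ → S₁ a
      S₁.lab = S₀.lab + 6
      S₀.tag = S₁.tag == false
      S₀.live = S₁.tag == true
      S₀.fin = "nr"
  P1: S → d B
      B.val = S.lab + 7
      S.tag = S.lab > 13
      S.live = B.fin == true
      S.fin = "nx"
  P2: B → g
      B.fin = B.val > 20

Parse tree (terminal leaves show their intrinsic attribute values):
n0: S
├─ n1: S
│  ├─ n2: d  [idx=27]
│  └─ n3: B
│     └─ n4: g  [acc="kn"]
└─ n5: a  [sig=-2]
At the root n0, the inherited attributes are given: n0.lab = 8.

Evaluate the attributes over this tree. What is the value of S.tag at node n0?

1. n0.lab = 8  [given at root]
2. n1.lab = 14  [S₀.lab + 6]
3. n2.idx = 27  [terminal]
4. n3.val = 21  [S.lab + 7]
5. n4.acc = "kn"  [terminal]
6. n3.fin = true  [B.val > 20]
7. n1.tag = true  [S.lab > 13]
8. n1.live = true  [B.fin == true]
9. n1.fin = "nx"  ["nx"]
10. n5.sig = -2  [terminal]
11. n0.tag = false  [S₁.tag == false]
12. n0.live = true  [S₁.tag == true]
13. n0.fin = "nr"  ["nr"]

false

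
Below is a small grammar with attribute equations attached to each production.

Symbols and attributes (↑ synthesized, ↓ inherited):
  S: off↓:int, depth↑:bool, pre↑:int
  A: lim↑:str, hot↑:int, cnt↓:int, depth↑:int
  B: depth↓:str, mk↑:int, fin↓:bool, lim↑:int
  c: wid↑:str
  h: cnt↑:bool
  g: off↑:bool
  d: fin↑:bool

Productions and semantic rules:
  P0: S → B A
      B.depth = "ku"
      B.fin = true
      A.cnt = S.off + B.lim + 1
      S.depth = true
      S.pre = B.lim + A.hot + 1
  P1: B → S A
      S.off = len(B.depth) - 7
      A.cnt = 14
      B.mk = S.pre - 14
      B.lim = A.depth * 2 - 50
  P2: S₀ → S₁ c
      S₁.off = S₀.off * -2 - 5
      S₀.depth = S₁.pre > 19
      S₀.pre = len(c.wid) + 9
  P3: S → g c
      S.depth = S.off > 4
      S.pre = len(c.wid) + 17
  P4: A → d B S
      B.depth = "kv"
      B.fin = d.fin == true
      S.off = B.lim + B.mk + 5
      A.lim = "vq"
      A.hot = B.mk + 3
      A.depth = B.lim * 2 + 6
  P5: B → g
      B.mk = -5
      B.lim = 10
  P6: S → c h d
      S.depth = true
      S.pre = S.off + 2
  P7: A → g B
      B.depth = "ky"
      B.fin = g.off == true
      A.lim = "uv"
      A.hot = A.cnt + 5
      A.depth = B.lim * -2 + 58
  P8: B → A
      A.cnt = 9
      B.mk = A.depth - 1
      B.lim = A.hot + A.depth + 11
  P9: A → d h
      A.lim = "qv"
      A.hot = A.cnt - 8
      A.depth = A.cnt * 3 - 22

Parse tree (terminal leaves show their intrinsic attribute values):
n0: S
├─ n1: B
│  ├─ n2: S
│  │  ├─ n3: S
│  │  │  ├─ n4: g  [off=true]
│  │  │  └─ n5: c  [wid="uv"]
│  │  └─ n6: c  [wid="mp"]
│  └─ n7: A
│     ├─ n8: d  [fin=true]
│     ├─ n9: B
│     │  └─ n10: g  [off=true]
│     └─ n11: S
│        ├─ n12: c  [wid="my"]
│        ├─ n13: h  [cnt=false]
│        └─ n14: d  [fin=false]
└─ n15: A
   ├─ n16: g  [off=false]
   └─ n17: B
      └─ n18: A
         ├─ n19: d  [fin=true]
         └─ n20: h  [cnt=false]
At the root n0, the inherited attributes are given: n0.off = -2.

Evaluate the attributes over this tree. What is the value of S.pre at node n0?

1. n0.off = -2  [given at root]
2. n1.depth = "ku"  ["ku"]
3. n1.fin = true  [true]
4. n2.off = -5  [len(B.depth) - 7]
5. n3.off = 5  [S₀.off * -2 - 5]
6. n4.off = true  [terminal]
7. n5.wid = "uv"  [terminal]
8. n3.depth = true  [S.off > 4]
9. n3.pre = 19  [len(c.wid) + 17]
10. n6.wid = "mp"  [terminal]
11. n2.depth = false  [S₁.pre > 19]
12. n2.pre = 11  [len(c.wid) + 9]
13. n7.cnt = 14  [14]
14. n8.fin = true  [terminal]
15. n9.depth = "kv"  ["kv"]
16. n9.fin = true  [d.fin == true]
17. n10.off = true  [terminal]
18. n9.mk = -5  [-5]
19. n9.lim = 10  [10]
20. n11.off = 10  [B.lim + B.mk + 5]
21. n12.wid = "my"  [terminal]
22. n13.cnt = false  [terminal]
23. n14.fin = false  [terminal]
24. n11.depth = true  [true]
25. n11.pre = 12  [S.off + 2]
26. n7.lim = "vq"  ["vq"]
27. n7.hot = -2  [B.mk + 3]
28. n7.depth = 26  [B.lim * 2 + 6]
29. n1.mk = -3  [S.pre - 14]
30. n1.lim = 2  [A.depth * 2 - 50]
31. n15.cnt = 1  [S.off + B.lim + 1]
32. n16.off = false  [terminal]
33. n17.depth = "ky"  ["ky"]
34. n17.fin = false  [g.off == true]
35. n18.cnt = 9  [9]
36. n19.fin = true  [terminal]
37. n20.cnt = false  [terminal]
38. n18.lim = "qv"  ["qv"]
39. n18.hot = 1  [A.cnt - 8]
40. n18.depth = 5  [A.cnt * 3 - 22]
41. n17.mk = 4  [A.depth - 1]
42. n17.lim = 17  [A.hot + A.depth + 11]
43. n15.lim = "uv"  ["uv"]
44. n15.hot = 6  [A.cnt + 5]
45. n15.depth = 24  [B.lim * -2 + 58]
46. n0.depth = true  [true]
47. n0.pre = 9  [B.lim + A.hot + 1]

9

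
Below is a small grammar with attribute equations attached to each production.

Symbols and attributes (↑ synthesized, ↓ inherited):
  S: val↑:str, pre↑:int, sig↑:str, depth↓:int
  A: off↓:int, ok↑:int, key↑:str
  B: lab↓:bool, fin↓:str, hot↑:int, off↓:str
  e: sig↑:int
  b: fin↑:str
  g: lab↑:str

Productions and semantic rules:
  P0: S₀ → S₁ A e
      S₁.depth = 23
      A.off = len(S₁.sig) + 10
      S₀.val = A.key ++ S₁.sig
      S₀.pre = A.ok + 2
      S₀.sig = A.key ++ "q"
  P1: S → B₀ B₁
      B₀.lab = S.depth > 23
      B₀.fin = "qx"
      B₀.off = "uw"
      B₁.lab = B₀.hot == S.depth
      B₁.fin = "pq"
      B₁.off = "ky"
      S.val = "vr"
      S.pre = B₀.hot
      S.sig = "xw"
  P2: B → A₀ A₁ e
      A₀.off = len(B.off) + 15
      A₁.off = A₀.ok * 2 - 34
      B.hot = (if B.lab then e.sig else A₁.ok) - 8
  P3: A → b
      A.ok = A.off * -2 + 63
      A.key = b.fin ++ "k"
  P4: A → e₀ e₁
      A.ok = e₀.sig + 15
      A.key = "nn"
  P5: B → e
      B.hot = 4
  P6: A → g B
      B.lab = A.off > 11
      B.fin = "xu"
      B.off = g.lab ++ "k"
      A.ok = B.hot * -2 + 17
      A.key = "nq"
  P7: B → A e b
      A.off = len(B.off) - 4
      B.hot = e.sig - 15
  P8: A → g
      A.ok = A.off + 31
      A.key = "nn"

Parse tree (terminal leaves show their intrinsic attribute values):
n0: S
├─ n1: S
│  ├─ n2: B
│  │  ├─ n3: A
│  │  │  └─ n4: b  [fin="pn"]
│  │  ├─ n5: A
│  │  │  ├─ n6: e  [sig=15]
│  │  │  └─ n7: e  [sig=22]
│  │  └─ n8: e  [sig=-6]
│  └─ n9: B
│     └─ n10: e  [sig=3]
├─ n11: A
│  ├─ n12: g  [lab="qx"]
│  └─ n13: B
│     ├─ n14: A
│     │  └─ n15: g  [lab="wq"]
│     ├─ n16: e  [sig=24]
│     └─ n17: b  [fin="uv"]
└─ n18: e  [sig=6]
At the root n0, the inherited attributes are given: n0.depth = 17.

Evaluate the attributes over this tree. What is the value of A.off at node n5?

1. n0.depth = 17  [given at root]
2. n1.depth = 23  [23]
3. n2.lab = false  [S.depth > 23]
4. n2.fin = "qx"  ["qx"]
5. n2.off = "uw"  ["uw"]
6. n3.off = 17  [len(B.off) + 15]
7. n4.fin = "pn"  [terminal]
8. n3.ok = 29  [A.off * -2 + 63]
9. n3.key = "pnk"  [b.fin ++ "k"]
10. n5.off = 24  [A₀.ok * 2 - 34]
11. n6.sig = 15  [terminal]
12. n7.sig = 22  [terminal]
13. n5.ok = 30  [e₀.sig + 15]
14. n5.key = "nn"  ["nn"]
15. n8.sig = -6  [terminal]
16. n2.hot = 22  [(if B.lab then e.sig else A₁.ok) - 8]
17. n9.lab = false  [B₀.hot == S.depth]
18. n9.fin = "pq"  ["pq"]
19. n9.off = "ky"  ["ky"]
20. n10.sig = 3  [terminal]
21. n9.hot = 4  [4]
22. n1.val = "vr"  ["vr"]
23. n1.pre = 22  [B₀.hot]
24. n1.sig = "xw"  ["xw"]
25. n11.off = 12  [len(S₁.sig) + 10]
26. n12.lab = "qx"  [terminal]
27. n13.lab = true  [A.off > 11]
28. n13.fin = "xu"  ["xu"]
29. n13.off = "qxk"  [g.lab ++ "k"]
30. n14.off = -1  [len(B.off) - 4]
31. n15.lab = "wq"  [terminal]
32. n14.ok = 30  [A.off + 31]
33. n14.key = "nn"  ["nn"]
34. n16.sig = 24  [terminal]
35. n17.fin = "uv"  [terminal]
36. n13.hot = 9  [e.sig - 15]
37. n11.ok = -1  [B.hot * -2 + 17]
38. n11.key = "nq"  ["nq"]
39. n18.sig = 6  [terminal]
40. n0.val = "nqxw"  [A.key ++ S₁.sig]
41. n0.pre = 1  [A.ok + 2]
42. n0.sig = "nqq"  [A.key ++ "q"]

24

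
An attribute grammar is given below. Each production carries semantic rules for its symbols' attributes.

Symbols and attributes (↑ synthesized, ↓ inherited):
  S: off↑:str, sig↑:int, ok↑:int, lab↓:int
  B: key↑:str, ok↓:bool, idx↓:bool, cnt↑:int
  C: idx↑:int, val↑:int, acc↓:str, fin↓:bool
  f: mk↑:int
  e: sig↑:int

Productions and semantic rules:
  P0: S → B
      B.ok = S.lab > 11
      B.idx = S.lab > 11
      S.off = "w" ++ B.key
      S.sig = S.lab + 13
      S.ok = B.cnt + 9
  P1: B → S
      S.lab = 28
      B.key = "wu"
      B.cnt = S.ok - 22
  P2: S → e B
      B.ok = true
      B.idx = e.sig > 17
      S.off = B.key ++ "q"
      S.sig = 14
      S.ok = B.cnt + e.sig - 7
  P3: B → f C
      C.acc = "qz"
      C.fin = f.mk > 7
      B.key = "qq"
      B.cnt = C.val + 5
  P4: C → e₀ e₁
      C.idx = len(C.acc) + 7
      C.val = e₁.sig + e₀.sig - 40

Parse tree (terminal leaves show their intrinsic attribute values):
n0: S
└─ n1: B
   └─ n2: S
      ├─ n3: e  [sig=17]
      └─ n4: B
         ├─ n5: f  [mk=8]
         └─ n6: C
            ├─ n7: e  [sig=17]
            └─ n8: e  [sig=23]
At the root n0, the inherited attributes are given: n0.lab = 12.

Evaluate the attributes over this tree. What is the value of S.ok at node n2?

1. n0.lab = 12  [given at root]
2. n1.ok = true  [S.lab > 11]
3. n1.idx = true  [S.lab > 11]
4. n2.lab = 28  [28]
5. n3.sig = 17  [terminal]
6. n4.ok = true  [true]
7. n4.idx = false  [e.sig > 17]
8. n5.mk = 8  [terminal]
9. n6.acc = "qz"  ["qz"]
10. n6.fin = true  [f.mk > 7]
11. n7.sig = 17  [terminal]
12. n8.sig = 23  [terminal]
13. n6.idx = 9  [len(C.acc) + 7]
14. n6.val = 0  [e₁.sig + e₀.sig - 40]
15. n4.key = "qq"  ["qq"]
16. n4.cnt = 5  [C.val + 5]
17. n2.off = "qqq"  [B.key ++ "q"]
18. n2.sig = 14  [14]
19. n2.ok = 15  [B.cnt + e.sig - 7]
20. n1.key = "wu"  ["wu"]
21. n1.cnt = -7  [S.ok - 22]
22. n0.off = "wwu"  ["w" ++ B.key]
23. n0.sig = 25  [S.lab + 13]
24. n0.ok = 2  [B.cnt + 9]

15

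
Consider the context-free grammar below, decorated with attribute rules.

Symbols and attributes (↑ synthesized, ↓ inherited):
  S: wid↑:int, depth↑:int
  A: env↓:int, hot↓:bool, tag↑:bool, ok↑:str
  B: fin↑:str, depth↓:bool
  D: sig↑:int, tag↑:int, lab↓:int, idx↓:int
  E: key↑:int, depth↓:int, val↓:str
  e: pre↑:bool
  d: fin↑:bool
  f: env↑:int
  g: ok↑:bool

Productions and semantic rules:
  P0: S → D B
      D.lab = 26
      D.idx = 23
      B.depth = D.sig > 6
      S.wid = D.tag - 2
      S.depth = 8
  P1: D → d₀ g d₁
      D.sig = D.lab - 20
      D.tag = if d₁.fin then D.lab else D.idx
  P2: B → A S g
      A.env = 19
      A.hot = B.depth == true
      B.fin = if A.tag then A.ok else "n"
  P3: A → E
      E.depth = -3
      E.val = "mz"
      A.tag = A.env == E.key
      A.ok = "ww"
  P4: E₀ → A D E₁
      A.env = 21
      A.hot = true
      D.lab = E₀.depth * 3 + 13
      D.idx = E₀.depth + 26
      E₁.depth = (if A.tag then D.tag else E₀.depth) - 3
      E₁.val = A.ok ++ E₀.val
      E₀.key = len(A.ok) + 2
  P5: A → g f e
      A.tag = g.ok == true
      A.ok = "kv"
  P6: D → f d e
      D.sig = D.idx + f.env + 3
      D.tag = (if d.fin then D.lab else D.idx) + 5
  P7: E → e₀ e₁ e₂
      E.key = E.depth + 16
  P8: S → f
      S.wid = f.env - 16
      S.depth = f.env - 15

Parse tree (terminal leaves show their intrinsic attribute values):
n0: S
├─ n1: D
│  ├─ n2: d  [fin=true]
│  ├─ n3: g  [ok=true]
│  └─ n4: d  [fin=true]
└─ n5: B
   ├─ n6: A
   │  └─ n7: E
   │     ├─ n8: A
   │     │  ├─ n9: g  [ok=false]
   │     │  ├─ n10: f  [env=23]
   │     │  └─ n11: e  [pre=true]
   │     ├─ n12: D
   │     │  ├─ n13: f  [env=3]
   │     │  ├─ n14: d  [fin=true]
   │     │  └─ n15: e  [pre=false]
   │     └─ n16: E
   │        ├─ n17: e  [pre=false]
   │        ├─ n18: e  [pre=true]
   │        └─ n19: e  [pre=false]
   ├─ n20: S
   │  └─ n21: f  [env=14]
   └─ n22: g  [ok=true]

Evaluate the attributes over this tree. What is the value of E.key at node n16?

10

1. n1.lab = 26  [26]
2. n1.idx = 23  [23]
3. n2.fin = true  [terminal]
4. n3.ok = true  [terminal]
5. n4.fin = true  [terminal]
6. n1.sig = 6  [D.lab - 20]
7. n1.tag = 26  [if d₁.fin then D.lab else D.idx]
8. n5.depth = false  [D.sig > 6]
9. n6.env = 19  [19]
10. n6.hot = false  [B.depth == true]
11. n7.depth = -3  [-3]
12. n7.val = "mz"  ["mz"]
13. n8.env = 21  [21]
14. n8.hot = true  [true]
15. n9.ok = false  [terminal]
16. n10.env = 23  [terminal]
17. n11.pre = true  [terminal]
18. n8.tag = false  [g.ok == true]
19. n8.ok = "kv"  ["kv"]
20. n12.lab = 4  [E₀.depth * 3 + 13]
21. n12.idx = 23  [E₀.depth + 26]
22. n13.env = 3  [terminal]
23. n14.fin = true  [terminal]
24. n15.pre = false  [terminal]
25. n12.sig = 29  [D.idx + f.env + 3]
26. n12.tag = 9  [(if d.fin then D.lab else D.idx) + 5]
27. n16.depth = -6  [(if A.tag then D.tag else E₀.depth) - 3]
28. n16.val = "kvmz"  [A.ok ++ E₀.val]
29. n17.pre = false  [terminal]
30. n18.pre = true  [terminal]
31. n19.pre = false  [terminal]
32. n16.key = 10  [E.depth + 16]
33. n7.key = 4  [len(A.ok) + 2]
34. n6.tag = false  [A.env == E.key]
35. n6.ok = "ww"  ["ww"]
36. n21.env = 14  [terminal]
37. n20.wid = -2  [f.env - 16]
38. n20.depth = -1  [f.env - 15]
39. n22.ok = true  [terminal]
40. n5.fin = "n"  [if A.tag then A.ok else "n"]
41. n0.wid = 24  [D.tag - 2]
42. n0.depth = 8  [8]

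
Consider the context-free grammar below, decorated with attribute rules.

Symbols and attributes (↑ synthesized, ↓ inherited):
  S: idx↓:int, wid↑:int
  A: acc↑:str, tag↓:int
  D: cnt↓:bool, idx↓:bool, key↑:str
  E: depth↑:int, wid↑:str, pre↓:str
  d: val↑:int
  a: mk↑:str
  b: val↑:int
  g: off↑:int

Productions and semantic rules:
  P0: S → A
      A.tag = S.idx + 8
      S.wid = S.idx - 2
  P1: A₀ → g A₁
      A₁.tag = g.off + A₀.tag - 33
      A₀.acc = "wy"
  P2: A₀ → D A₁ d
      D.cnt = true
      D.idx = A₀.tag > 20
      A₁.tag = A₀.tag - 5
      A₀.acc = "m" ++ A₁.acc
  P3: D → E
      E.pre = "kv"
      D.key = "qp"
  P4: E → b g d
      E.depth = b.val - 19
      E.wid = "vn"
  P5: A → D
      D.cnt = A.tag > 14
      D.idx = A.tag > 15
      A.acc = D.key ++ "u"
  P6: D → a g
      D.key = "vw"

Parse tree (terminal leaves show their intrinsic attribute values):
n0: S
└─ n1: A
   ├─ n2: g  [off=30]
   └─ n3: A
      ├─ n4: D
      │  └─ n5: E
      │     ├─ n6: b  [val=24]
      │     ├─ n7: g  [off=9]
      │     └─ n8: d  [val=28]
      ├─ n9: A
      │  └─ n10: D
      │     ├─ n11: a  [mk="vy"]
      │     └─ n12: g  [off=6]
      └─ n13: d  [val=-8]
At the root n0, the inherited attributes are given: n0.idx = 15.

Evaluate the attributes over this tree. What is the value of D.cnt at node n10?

1. n0.idx = 15  [given at root]
2. n1.tag = 23  [S.idx + 8]
3. n2.off = 30  [terminal]
4. n3.tag = 20  [g.off + A₀.tag - 33]
5. n4.cnt = true  [true]
6. n4.idx = false  [A₀.tag > 20]
7. n5.pre = "kv"  ["kv"]
8. n6.val = 24  [terminal]
9. n7.off = 9  [terminal]
10. n8.val = 28  [terminal]
11. n5.depth = 5  [b.val - 19]
12. n5.wid = "vn"  ["vn"]
13. n4.key = "qp"  ["qp"]
14. n9.tag = 15  [A₀.tag - 5]
15. n10.cnt = true  [A.tag > 14]
16. n10.idx = false  [A.tag > 15]
17. n11.mk = "vy"  [terminal]
18. n12.off = 6  [terminal]
19. n10.key = "vw"  ["vw"]
20. n9.acc = "vwu"  [D.key ++ "u"]
21. n13.val = -8  [terminal]
22. n3.acc = "mvwu"  ["m" ++ A₁.acc]
23. n1.acc = "wy"  ["wy"]
24. n0.wid = 13  [S.idx - 2]

true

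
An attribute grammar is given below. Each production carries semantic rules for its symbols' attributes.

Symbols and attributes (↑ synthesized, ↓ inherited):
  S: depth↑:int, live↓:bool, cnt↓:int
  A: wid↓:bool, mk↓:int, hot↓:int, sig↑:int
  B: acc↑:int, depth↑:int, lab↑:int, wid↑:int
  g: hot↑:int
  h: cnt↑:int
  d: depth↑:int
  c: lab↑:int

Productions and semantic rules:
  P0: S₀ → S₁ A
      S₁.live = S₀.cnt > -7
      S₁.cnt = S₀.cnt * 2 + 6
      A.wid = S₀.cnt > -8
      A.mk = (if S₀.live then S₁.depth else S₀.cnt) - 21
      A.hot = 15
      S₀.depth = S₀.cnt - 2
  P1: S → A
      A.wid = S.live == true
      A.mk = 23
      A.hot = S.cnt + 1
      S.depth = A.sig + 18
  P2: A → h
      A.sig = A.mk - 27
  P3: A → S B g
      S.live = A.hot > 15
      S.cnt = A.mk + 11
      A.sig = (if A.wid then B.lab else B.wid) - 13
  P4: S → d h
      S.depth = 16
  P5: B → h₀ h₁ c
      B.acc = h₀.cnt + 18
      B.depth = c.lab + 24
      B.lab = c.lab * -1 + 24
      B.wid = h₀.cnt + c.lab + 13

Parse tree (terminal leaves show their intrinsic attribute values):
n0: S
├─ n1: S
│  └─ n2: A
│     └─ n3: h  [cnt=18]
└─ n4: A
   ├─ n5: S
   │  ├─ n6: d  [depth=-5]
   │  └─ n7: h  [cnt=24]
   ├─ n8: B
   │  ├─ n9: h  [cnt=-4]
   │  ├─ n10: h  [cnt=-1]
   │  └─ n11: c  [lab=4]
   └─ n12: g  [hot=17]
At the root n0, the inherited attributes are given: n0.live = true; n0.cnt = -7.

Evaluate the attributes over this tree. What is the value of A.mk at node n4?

-7

1. n0.live = true  [given at root]
2. n0.cnt = -7  [given at root]
3. n1.live = false  [S₀.cnt > -7]
4. n1.cnt = -8  [S₀.cnt * 2 + 6]
5. n2.wid = false  [S.live == true]
6. n2.mk = 23  [23]
7. n2.hot = -7  [S.cnt + 1]
8. n3.cnt = 18  [terminal]
9. n2.sig = -4  [A.mk - 27]
10. n1.depth = 14  [A.sig + 18]
11. n4.wid = true  [S₀.cnt > -8]
12. n4.mk = -7  [(if S₀.live then S₁.depth else S₀.cnt) - 21]
13. n4.hot = 15  [15]
14. n5.live = false  [A.hot > 15]
15. n5.cnt = 4  [A.mk + 11]
16. n6.depth = -5  [terminal]
17. n7.cnt = 24  [terminal]
18. n5.depth = 16  [16]
19. n9.cnt = -4  [terminal]
20. n10.cnt = -1  [terminal]
21. n11.lab = 4  [terminal]
22. n8.acc = 14  [h₀.cnt + 18]
23. n8.depth = 28  [c.lab + 24]
24. n8.lab = 20  [c.lab * -1 + 24]
25. n8.wid = 13  [h₀.cnt + c.lab + 13]
26. n12.hot = 17  [terminal]
27. n4.sig = 7  [(if A.wid then B.lab else B.wid) - 13]
28. n0.depth = -9  [S₀.cnt - 2]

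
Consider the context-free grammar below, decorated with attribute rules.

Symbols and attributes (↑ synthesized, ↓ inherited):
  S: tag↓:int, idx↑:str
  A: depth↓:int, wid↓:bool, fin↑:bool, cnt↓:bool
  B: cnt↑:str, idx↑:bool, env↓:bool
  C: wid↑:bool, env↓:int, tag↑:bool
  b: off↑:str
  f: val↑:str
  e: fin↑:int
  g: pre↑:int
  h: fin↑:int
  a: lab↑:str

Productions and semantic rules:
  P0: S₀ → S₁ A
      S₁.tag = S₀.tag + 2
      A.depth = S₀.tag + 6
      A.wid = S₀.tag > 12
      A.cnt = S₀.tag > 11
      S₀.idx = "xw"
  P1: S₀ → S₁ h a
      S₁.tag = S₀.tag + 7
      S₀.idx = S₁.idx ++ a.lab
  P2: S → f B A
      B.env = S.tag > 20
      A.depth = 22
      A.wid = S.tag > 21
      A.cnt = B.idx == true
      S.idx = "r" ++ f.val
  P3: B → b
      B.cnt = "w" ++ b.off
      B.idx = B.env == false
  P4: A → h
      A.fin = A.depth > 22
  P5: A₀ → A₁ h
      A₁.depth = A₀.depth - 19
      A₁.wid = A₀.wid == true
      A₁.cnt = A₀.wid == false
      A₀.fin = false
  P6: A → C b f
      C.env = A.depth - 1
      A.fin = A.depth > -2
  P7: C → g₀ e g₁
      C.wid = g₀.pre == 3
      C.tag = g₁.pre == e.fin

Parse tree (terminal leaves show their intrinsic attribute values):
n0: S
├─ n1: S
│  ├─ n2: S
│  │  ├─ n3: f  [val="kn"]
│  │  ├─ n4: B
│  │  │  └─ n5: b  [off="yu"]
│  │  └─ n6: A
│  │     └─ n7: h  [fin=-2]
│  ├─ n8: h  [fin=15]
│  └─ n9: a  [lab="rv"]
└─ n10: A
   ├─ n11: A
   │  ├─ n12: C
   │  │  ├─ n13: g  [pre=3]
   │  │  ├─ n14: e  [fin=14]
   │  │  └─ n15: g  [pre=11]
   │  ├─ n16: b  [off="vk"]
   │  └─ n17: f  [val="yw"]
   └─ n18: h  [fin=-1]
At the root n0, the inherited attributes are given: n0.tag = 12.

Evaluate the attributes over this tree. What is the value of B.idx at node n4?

1. n0.tag = 12  [given at root]
2. n1.tag = 14  [S₀.tag + 2]
3. n2.tag = 21  [S₀.tag + 7]
4. n3.val = "kn"  [terminal]
5. n4.env = true  [S.tag > 20]
6. n5.off = "yu"  [terminal]
7. n4.cnt = "wyu"  ["w" ++ b.off]
8. n4.idx = false  [B.env == false]
9. n6.depth = 22  [22]
10. n6.wid = false  [S.tag > 21]
11. n6.cnt = false  [B.idx == true]
12. n7.fin = -2  [terminal]
13. n6.fin = false  [A.depth > 22]
14. n2.idx = "rkn"  ["r" ++ f.val]
15. n8.fin = 15  [terminal]
16. n9.lab = "rv"  [terminal]
17. n1.idx = "rknrv"  [S₁.idx ++ a.lab]
18. n10.depth = 18  [S₀.tag + 6]
19. n10.wid = false  [S₀.tag > 12]
20. n10.cnt = true  [S₀.tag > 11]
21. n11.depth = -1  [A₀.depth - 19]
22. n11.wid = false  [A₀.wid == true]
23. n11.cnt = true  [A₀.wid == false]
24. n12.env = -2  [A.depth - 1]
25. n13.pre = 3  [terminal]
26. n14.fin = 14  [terminal]
27. n15.pre = 11  [terminal]
28. n12.wid = true  [g₀.pre == 3]
29. n12.tag = false  [g₁.pre == e.fin]
30. n16.off = "vk"  [terminal]
31. n17.val = "yw"  [terminal]
32. n11.fin = true  [A.depth > -2]
33. n18.fin = -1  [terminal]
34. n10.fin = false  [false]
35. n0.idx = "xw"  ["xw"]

false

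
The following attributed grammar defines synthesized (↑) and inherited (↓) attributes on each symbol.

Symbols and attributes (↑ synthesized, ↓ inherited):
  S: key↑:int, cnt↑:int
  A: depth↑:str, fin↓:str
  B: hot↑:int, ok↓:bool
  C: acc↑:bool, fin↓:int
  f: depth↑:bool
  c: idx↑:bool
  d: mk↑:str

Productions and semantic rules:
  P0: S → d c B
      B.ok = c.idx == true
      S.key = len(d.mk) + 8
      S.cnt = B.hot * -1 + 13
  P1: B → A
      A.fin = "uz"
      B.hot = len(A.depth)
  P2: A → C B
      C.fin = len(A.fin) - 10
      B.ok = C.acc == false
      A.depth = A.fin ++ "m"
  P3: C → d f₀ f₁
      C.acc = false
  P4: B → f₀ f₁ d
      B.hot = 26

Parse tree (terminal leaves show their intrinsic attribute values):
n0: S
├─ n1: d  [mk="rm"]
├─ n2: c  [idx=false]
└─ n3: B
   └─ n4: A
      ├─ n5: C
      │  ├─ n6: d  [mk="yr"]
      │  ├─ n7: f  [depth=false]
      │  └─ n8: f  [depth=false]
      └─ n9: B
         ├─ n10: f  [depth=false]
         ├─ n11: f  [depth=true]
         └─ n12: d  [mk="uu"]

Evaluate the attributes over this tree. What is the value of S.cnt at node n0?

10

1. n1.mk = "rm"  [terminal]
2. n2.idx = false  [terminal]
3. n3.ok = false  [c.idx == true]
4. n4.fin = "uz"  ["uz"]
5. n5.fin = -8  [len(A.fin) - 10]
6. n6.mk = "yr"  [terminal]
7. n7.depth = false  [terminal]
8. n8.depth = false  [terminal]
9. n5.acc = false  [false]
10. n9.ok = true  [C.acc == false]
11. n10.depth = false  [terminal]
12. n11.depth = true  [terminal]
13. n12.mk = "uu"  [terminal]
14. n9.hot = 26  [26]
15. n4.depth = "uzm"  [A.fin ++ "m"]
16. n3.hot = 3  [len(A.depth)]
17. n0.key = 10  [len(d.mk) + 8]
18. n0.cnt = 10  [B.hot * -1 + 13]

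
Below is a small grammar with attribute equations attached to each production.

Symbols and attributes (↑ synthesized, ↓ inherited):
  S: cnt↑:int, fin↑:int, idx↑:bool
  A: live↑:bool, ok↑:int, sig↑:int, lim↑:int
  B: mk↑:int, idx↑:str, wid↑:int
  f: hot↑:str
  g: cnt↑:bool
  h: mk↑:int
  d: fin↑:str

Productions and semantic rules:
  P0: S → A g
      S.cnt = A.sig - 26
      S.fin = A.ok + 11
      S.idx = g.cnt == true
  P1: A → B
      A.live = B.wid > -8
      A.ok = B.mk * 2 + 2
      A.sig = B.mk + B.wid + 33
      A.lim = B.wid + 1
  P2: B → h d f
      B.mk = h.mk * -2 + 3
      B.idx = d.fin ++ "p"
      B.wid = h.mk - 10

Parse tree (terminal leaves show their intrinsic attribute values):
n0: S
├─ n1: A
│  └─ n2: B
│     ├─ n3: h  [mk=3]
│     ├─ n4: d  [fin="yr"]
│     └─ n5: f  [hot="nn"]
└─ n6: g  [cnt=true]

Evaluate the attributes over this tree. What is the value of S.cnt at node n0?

1. n3.mk = 3  [terminal]
2. n4.fin = "yr"  [terminal]
3. n5.hot = "nn"  [terminal]
4. n2.mk = -3  [h.mk * -2 + 3]
5. n2.idx = "yrp"  [d.fin ++ "p"]
6. n2.wid = -7  [h.mk - 10]
7. n1.live = true  [B.wid > -8]
8. n1.ok = -4  [B.mk * 2 + 2]
9. n1.sig = 23  [B.mk + B.wid + 33]
10. n1.lim = -6  [B.wid + 1]
11. n6.cnt = true  [terminal]
12. n0.cnt = -3  [A.sig - 26]
13. n0.fin = 7  [A.ok + 11]
14. n0.idx = true  [g.cnt == true]

-3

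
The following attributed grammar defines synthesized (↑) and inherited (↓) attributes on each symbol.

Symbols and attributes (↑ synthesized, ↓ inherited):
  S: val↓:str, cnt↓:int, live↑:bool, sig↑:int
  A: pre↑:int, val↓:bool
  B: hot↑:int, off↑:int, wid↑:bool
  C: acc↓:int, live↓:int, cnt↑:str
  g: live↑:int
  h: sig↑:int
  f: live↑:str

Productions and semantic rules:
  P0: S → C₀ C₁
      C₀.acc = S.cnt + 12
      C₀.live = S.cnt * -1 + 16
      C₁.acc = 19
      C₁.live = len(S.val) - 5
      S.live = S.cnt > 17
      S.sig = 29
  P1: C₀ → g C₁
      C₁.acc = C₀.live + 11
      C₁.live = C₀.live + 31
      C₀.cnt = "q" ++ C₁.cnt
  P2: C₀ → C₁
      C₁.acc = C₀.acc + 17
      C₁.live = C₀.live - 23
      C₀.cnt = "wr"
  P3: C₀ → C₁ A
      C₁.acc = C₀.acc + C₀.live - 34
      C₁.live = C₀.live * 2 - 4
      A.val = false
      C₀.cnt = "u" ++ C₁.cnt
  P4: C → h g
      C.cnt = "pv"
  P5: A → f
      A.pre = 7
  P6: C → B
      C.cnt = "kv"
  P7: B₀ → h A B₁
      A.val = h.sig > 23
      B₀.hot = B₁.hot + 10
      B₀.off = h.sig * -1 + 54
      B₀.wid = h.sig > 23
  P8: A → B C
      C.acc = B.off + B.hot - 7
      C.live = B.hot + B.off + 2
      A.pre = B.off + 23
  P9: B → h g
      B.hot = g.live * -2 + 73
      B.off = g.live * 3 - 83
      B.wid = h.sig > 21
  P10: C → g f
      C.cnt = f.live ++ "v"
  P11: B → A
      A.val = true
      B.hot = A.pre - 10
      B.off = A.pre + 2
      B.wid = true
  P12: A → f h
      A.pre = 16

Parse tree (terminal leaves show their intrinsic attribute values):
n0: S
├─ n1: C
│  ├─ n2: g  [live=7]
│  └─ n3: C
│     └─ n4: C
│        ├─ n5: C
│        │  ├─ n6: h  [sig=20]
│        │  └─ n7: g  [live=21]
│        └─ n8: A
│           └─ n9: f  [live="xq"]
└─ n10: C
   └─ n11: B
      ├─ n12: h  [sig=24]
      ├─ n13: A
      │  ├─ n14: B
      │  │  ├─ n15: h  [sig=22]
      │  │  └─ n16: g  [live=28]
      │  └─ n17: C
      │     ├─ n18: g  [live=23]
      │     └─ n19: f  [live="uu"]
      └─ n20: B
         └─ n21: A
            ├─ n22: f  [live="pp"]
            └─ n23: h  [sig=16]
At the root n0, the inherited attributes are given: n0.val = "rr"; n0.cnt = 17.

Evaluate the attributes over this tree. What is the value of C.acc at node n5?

1. n0.val = "rr"  [given at root]
2. n0.cnt = 17  [given at root]
3. n1.acc = 29  [S.cnt + 12]
4. n1.live = -1  [S.cnt * -1 + 16]
5. n2.live = 7  [terminal]
6. n3.acc = 10  [C₀.live + 11]
7. n3.live = 30  [C₀.live + 31]
8. n4.acc = 27  [C₀.acc + 17]
9. n4.live = 7  [C₀.live - 23]
10. n5.acc = 0  [C₀.acc + C₀.live - 34]
11. n5.live = 10  [C₀.live * 2 - 4]
12. n6.sig = 20  [terminal]
13. n7.live = 21  [terminal]
14. n5.cnt = "pv"  ["pv"]
15. n8.val = false  [false]
16. n9.live = "xq"  [terminal]
17. n8.pre = 7  [7]
18. n4.cnt = "upv"  ["u" ++ C₁.cnt]
19. n3.cnt = "wr"  ["wr"]
20. n1.cnt = "qwr"  ["q" ++ C₁.cnt]
21. n10.acc = 19  [19]
22. n10.live = -3  [len(S.val) - 5]
23. n12.sig = 24  [terminal]
24. n13.val = true  [h.sig > 23]
25. n15.sig = 22  [terminal]
26. n16.live = 28  [terminal]
27. n14.hot = 17  [g.live * -2 + 73]
28. n14.off = 1  [g.live * 3 - 83]
29. n14.wid = true  [h.sig > 21]
30. n17.acc = 11  [B.off + B.hot - 7]
31. n17.live = 20  [B.hot + B.off + 2]
32. n18.live = 23  [terminal]
33. n19.live = "uu"  [terminal]
34. n17.cnt = "uuv"  [f.live ++ "v"]
35. n13.pre = 24  [B.off + 23]
36. n21.val = true  [true]
37. n22.live = "pp"  [terminal]
38. n23.sig = 16  [terminal]
39. n21.pre = 16  [16]
40. n20.hot = 6  [A.pre - 10]
41. n20.off = 18  [A.pre + 2]
42. n20.wid = true  [true]
43. n11.hot = 16  [B₁.hot + 10]
44. n11.off = 30  [h.sig * -1 + 54]
45. n11.wid = true  [h.sig > 23]
46. n10.cnt = "kv"  ["kv"]
47. n0.live = false  [S.cnt > 17]
48. n0.sig = 29  [29]

0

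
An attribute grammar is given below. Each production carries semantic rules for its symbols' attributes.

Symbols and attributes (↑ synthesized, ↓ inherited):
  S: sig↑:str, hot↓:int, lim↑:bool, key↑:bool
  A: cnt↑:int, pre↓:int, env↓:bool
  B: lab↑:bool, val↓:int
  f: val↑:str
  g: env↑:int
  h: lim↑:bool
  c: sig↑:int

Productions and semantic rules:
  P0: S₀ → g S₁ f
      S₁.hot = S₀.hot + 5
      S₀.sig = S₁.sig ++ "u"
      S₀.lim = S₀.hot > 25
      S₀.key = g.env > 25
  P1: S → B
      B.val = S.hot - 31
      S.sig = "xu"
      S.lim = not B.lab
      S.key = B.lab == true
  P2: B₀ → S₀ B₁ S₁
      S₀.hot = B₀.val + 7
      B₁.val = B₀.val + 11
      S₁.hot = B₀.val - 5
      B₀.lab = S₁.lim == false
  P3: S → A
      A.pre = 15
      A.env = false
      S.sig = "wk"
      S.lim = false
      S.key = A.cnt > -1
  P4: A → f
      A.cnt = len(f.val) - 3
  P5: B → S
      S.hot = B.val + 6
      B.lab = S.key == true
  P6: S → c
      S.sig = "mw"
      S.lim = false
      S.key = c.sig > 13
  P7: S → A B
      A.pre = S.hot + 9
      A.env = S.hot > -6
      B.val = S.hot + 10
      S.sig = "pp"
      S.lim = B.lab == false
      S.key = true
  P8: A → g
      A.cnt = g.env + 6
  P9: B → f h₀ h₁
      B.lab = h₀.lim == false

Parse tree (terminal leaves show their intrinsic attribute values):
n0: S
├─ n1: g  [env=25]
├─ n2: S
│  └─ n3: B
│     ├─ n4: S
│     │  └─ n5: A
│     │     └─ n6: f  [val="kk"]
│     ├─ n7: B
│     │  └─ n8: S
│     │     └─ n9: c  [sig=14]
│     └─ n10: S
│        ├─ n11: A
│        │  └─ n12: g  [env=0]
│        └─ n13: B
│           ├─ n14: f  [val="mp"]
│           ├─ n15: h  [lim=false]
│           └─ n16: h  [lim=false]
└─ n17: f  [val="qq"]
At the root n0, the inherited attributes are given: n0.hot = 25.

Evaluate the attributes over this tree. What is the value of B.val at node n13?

4

1. n0.hot = 25  [given at root]
2. n1.env = 25  [terminal]
3. n2.hot = 30  [S₀.hot + 5]
4. n3.val = -1  [S.hot - 31]
5. n4.hot = 6  [B₀.val + 7]
6. n5.pre = 15  [15]
7. n5.env = false  [false]
8. n6.val = "kk"  [terminal]
9. n5.cnt = -1  [len(f.val) - 3]
10. n4.sig = "wk"  ["wk"]
11. n4.lim = false  [false]
12. n4.key = false  [A.cnt > -1]
13. n7.val = 10  [B₀.val + 11]
14. n8.hot = 16  [B.val + 6]
15. n9.sig = 14  [terminal]
16. n8.sig = "mw"  ["mw"]
17. n8.lim = false  [false]
18. n8.key = true  [c.sig > 13]
19. n7.lab = true  [S.key == true]
20. n10.hot = -6  [B₀.val - 5]
21. n11.pre = 3  [S.hot + 9]
22. n11.env = false  [S.hot > -6]
23. n12.env = 0  [terminal]
24. n11.cnt = 6  [g.env + 6]
25. n13.val = 4  [S.hot + 10]
26. n14.val = "mp"  [terminal]
27. n15.lim = false  [terminal]
28. n16.lim = false  [terminal]
29. n13.lab = true  [h₀.lim == false]
30. n10.sig = "pp"  ["pp"]
31. n10.lim = false  [B.lab == false]
32. n10.key = true  [true]
33. n3.lab = true  [S₁.lim == false]
34. n2.sig = "xu"  ["xu"]
35. n2.lim = false  [not B.lab]
36. n2.key = true  [B.lab == true]
37. n17.val = "qq"  [terminal]
38. n0.sig = "xuu"  [S₁.sig ++ "u"]
39. n0.lim = false  [S₀.hot > 25]
40. n0.key = false  [g.env > 25]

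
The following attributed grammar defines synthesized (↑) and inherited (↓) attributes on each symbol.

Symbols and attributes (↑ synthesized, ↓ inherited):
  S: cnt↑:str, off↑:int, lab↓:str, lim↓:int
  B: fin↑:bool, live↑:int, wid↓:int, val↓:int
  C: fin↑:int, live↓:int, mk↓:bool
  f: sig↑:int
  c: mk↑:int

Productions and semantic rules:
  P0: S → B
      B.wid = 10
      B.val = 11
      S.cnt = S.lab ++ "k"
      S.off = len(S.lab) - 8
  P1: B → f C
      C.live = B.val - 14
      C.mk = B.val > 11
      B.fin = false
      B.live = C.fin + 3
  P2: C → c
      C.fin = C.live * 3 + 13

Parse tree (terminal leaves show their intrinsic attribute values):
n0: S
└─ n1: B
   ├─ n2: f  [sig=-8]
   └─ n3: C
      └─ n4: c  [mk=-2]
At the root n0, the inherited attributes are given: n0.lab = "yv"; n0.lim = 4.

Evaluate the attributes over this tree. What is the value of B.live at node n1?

7

1. n0.lab = "yv"  [given at root]
2. n0.lim = 4  [given at root]
3. n1.wid = 10  [10]
4. n1.val = 11  [11]
5. n2.sig = -8  [terminal]
6. n3.live = -3  [B.val - 14]
7. n3.mk = false  [B.val > 11]
8. n4.mk = -2  [terminal]
9. n3.fin = 4  [C.live * 3 + 13]
10. n1.fin = false  [false]
11. n1.live = 7  [C.fin + 3]
12. n0.cnt = "yvk"  [S.lab ++ "k"]
13. n0.off = -6  [len(S.lab) - 8]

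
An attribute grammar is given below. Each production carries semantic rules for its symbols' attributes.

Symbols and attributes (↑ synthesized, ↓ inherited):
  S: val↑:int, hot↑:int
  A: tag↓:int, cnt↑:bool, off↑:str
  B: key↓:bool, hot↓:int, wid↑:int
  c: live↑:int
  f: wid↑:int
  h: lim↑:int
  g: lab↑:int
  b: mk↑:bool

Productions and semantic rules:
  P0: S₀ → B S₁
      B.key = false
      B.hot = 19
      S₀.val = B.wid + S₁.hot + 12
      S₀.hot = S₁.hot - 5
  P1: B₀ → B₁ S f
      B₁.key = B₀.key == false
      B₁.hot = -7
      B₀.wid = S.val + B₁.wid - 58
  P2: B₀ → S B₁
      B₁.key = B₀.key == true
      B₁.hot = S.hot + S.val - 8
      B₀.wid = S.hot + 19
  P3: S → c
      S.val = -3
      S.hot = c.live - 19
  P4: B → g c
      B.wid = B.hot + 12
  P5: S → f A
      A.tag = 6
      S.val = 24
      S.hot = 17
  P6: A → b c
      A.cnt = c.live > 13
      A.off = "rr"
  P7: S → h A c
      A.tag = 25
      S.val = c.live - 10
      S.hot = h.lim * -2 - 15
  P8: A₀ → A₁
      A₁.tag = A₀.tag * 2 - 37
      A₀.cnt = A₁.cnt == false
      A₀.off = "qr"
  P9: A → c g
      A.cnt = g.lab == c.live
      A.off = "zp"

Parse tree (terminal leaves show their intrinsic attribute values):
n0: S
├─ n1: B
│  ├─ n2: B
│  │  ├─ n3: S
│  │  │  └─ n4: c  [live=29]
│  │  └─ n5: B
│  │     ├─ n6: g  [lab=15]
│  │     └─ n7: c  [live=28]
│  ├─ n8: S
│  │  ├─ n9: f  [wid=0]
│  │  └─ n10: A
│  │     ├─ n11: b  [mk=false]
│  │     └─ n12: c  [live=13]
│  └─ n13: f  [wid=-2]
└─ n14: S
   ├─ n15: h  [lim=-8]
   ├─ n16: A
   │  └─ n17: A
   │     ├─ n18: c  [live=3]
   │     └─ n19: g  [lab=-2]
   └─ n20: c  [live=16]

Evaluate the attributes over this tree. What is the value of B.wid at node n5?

1. n1.key = false  [false]
2. n1.hot = 19  [19]
3. n2.key = true  [B₀.key == false]
4. n2.hot = -7  [-7]
5. n4.live = 29  [terminal]
6. n3.val = -3  [-3]
7. n3.hot = 10  [c.live - 19]
8. n5.key = true  [B₀.key == true]
9. n5.hot = -1  [S.hot + S.val - 8]
10. n6.lab = 15  [terminal]
11. n7.live = 28  [terminal]
12. n5.wid = 11  [B.hot + 12]
13. n2.wid = 29  [S.hot + 19]
14. n9.wid = 0  [terminal]
15. n10.tag = 6  [6]
16. n11.mk = false  [terminal]
17. n12.live = 13  [terminal]
18. n10.cnt = false  [c.live > 13]
19. n10.off = "rr"  ["rr"]
20. n8.val = 24  [24]
21. n8.hot = 17  [17]
22. n13.wid = -2  [terminal]
23. n1.wid = -5  [S.val + B₁.wid - 58]
24. n15.lim = -8  [terminal]
25. n16.tag = 25  [25]
26. n17.tag = 13  [A₀.tag * 2 - 37]
27. n18.live = 3  [terminal]
28. n19.lab = -2  [terminal]
29. n17.cnt = false  [g.lab == c.live]
30. n17.off = "zp"  ["zp"]
31. n16.cnt = true  [A₁.cnt == false]
32. n16.off = "qr"  ["qr"]
33. n20.live = 16  [terminal]
34. n14.val = 6  [c.live - 10]
35. n14.hot = 1  [h.lim * -2 - 15]
36. n0.val = 8  [B.wid + S₁.hot + 12]
37. n0.hot = -4  [S₁.hot - 5]

11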